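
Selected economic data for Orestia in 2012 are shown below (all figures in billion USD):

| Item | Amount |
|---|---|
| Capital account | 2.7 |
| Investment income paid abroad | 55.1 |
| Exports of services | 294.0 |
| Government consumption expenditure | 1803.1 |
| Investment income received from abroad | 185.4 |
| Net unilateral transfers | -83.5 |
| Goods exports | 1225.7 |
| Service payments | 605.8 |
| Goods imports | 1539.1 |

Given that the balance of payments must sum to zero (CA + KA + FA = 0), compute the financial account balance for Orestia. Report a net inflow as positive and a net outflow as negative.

Goods balance = 1225.7 - 1539.1 = -313.4
Services balance = 294.0 - 605.8 = -311.8
Trade balance (goods + services) = -313.4 + (-311.8) = -625.2
Net primary income = 185.4 - 55.1 = 130.3
Net secondary income = -83.5
Current account = -625.2 + 130.3 + (-83.5) = -578.4
Financial account = -(-578.4 + 2.7) = 575.7

575.7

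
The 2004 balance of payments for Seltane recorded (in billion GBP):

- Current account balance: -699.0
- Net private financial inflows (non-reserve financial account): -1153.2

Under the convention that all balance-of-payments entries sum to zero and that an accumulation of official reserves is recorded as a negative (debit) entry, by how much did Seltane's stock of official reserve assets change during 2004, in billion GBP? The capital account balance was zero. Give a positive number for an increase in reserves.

Official reserve transactions balance = -((-699.0) + (-1153.2)) = 1852.2
An accumulation of reserves is recorded as a debit (negative entry), so the change in the stock of reserves is the negative of that balance.
Change in official reserves = -(1852.2) = -1852.2

-1852.2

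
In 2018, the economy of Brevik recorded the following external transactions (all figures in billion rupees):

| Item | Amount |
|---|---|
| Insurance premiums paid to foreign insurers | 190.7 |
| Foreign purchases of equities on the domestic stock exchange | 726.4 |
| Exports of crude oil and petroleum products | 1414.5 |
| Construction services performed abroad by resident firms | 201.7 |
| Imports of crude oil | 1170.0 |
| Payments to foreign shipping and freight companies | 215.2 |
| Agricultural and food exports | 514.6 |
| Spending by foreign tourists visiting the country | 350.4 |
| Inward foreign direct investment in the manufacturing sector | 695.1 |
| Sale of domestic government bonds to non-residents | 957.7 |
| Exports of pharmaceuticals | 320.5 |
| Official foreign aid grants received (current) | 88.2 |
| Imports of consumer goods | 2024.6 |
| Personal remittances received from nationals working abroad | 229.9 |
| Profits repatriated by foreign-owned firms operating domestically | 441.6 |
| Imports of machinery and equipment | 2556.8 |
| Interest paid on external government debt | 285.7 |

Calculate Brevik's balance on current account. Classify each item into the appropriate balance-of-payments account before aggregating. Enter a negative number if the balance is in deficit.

-3764.8

Goods: 1414.5 + 514.6 - 1170.0 - 2024.6 + 320.5 - 2556.8 = -3501.8
Services: -215.2 + 201.7 - 190.7 + 350.4 = 146.2
Primary income: -285.7 - 441.6 = -727.3
Secondary income: 229.9 + 88.2 = 318.1
Current account = (-3501.8) + 146.2 + (-727.3) + 318.1 = -3764.8
(Excluded from the current account — financial account: foreign purchases of equities on the domestic stock exchange 726.4, inward foreign direct investment in the manufacturing sector 695.1, sale of domestic government bonds to non-residents 957.7.)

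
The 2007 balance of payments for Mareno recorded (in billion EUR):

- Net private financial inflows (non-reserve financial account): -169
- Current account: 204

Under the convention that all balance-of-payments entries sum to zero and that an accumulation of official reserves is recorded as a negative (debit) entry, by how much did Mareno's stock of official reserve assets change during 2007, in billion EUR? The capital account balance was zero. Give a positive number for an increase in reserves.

35

Official reserve transactions balance = -(204 + (-169)) = -35
An accumulation of reserves is recorded as a debit (negative entry), so the change in the stock of reserves is the negative of that balance.
Change in official reserves = -(-35) = 35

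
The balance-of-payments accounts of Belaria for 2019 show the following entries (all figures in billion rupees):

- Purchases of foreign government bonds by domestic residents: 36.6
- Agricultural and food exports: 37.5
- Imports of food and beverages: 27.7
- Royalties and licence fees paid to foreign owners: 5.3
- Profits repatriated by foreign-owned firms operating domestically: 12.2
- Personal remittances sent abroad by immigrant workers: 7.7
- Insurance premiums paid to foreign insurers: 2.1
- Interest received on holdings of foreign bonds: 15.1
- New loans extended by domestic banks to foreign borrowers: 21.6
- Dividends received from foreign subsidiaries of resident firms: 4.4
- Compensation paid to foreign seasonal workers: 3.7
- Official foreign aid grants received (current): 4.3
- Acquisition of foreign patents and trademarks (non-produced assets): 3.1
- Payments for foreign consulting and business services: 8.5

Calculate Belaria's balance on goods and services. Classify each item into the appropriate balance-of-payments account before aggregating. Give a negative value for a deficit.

-6.1

Goods: 37.5 - 27.7 = 9.8
Services: -5.3 - 8.5 - 2.1 = -15.9
Trade balance = 9.8 + (-15.9) = -6.1
(Excluded from the trade balance — financial account: purchases of foreign government bonds by domestic residents 36.6, new loans extended by domestic banks to foreign borrowers 21.6; primary income: profits repatriated by foreign-owned firms operating domestically 12.2, interest received on holdings of foreign bonds 15.1, dividends received from foreign subsidiaries of resident firms 4.4, compensation paid to foreign seasonal workers 3.7; secondary income: personal remittances sent abroad by immigrant workers 7.7, official foreign aid grants received (current) 4.3; capital account: acquisition of foreign patents and trademarks (non-produced assets) 3.1.)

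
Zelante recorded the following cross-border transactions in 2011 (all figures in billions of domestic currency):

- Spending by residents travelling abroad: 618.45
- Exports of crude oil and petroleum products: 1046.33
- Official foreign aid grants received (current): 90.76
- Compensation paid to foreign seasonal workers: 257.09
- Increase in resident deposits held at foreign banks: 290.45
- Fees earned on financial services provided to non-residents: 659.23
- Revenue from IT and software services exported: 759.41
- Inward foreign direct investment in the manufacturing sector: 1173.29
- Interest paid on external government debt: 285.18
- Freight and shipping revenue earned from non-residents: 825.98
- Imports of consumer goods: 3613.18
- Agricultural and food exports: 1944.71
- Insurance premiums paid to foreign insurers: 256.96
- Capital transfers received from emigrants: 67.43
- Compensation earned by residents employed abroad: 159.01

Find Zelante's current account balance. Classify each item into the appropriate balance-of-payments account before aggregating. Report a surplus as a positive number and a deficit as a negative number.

454.57

Goods: 1944.71 - 3613.18 + 1046.33 = -622.14
Services: 759.41 - 618.45 + 659.23 - 256.96 + 825.98 = 1369.21
Primary income: -257.09 + 159.01 - 285.18 = -383.26
Secondary income: 90.76
Current account = (-622.14) + 1369.21 + (-383.26) + 90.76 = 454.57
(Excluded from the current account — financial account: increase in resident deposits held at foreign banks 290.45, inward foreign direct investment in the manufacturing sector 1173.29; capital account: capital transfers received from emigrants 67.43.)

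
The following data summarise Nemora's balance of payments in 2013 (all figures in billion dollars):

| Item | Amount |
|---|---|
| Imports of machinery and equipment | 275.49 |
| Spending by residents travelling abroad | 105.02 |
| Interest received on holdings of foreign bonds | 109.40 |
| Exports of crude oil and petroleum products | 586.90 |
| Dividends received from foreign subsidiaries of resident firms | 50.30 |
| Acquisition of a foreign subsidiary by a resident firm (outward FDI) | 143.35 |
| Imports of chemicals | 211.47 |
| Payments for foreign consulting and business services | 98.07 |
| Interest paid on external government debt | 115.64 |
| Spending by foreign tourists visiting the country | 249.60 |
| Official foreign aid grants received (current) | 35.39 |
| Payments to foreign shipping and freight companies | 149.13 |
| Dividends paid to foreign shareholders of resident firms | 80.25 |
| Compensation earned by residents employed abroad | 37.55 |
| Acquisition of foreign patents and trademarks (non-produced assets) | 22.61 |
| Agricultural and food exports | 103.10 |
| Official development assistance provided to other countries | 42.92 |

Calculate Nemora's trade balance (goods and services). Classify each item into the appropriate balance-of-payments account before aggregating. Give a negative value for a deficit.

100.42

Goods: 103.10 - 211.47 + 586.90 - 275.49 = 203.04
Services: -105.02 + 249.60 - 149.13 - 98.07 = -102.62
Trade balance = 203.04 + (-102.62) = 100.42
(Excluded from the trade balance — primary income: interest received on holdings of foreign bonds 109.40, dividends received from foreign subsidiaries of resident firms 50.30, interest paid on external government debt 115.64, dividends paid to foreign shareholders of resident firms 80.25, compensation earned by residents employed abroad 37.55; financial account: acquisition of a foreign subsidiary by a resident firm (outward FDI) 143.35; secondary income: official foreign aid grants received (current) 35.39, official development assistance provided to other countries 42.92; capital account: acquisition of foreign patents and trademarks (non-produced assets) 22.61.)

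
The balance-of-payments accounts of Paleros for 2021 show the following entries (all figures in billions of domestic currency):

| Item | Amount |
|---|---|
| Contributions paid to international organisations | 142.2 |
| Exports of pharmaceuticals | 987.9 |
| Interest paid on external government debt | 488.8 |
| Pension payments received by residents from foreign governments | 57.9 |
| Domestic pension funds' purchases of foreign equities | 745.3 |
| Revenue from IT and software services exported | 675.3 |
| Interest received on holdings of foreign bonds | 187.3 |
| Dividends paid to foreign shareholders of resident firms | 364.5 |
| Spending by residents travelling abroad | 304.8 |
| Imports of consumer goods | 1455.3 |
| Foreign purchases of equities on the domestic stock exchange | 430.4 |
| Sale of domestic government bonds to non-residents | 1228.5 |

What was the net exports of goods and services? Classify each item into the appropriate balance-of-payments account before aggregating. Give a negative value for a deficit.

Goods: -1455.3 + 987.9 = -467.4
Services: 675.3 - 304.8 = 370.5
Trade balance = -467.4 + 370.5 = -96.9
(Excluded from the trade balance — secondary income: contributions paid to international organisations 142.2, pension payments received by residents from foreign governments 57.9; primary income: interest paid on external government debt 488.8, interest received on holdings of foreign bonds 187.3, dividends paid to foreign shareholders of resident firms 364.5; financial account: domestic pension funds' purchases of foreign equities 745.3, foreign purchases of equities on the domestic stock exchange 430.4, sale of domestic government bonds to non-residents 1228.5.)

-96.9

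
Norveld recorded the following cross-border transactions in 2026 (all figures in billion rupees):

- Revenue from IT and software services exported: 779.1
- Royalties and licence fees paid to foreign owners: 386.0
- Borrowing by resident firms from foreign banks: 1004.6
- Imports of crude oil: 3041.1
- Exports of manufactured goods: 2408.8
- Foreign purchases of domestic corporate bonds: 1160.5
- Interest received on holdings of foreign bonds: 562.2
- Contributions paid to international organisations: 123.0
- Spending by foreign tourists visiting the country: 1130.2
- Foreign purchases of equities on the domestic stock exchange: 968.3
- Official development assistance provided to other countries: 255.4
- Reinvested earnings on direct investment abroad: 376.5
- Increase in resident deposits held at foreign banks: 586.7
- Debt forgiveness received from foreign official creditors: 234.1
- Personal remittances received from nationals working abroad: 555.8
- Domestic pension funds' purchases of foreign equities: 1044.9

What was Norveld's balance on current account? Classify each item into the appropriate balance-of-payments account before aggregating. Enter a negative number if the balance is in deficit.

Goods: -3041.1 + 2408.8 = -632.3
Services: -386.0 + 779.1 + 1130.2 = 1523.3
Primary income: 376.5 + 562.2 = 938.7
Secondary income: -255.4 + 555.8 - 123.0 = 177.4
Current account = (-632.3) + 1523.3 + 938.7 + 177.4 = 2007.1
(Excluded from the current account — financial account: borrowing by resident firms from foreign banks 1004.6, foreign purchases of domestic corporate bonds 1160.5, foreign purchases of equities on the domestic stock exchange 968.3, increase in resident deposits held at foreign banks 586.7, domestic pension funds' purchases of foreign equities 1044.9; capital account: debt forgiveness received from foreign official creditors 234.1.)

2007.1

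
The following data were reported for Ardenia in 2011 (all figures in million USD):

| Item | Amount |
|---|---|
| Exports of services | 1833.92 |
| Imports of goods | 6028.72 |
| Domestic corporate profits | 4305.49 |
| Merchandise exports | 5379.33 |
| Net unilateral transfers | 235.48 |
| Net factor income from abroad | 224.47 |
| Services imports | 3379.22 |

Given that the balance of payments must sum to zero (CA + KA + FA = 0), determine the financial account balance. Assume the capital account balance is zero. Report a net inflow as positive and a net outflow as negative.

Goods balance = 5379.33 - 6028.72 = -649.39
Services balance = 1833.92 - 3379.22 = -1545.30
Trade balance (goods + services) = -649.39 + (-1545.30) = -2194.69
Net primary income = 224.47
Net secondary income = 235.48
Current account = -2194.69 + 224.47 + 235.48 = -1734.74
Financial account = -(-1734.74) = 1734.74

1734.74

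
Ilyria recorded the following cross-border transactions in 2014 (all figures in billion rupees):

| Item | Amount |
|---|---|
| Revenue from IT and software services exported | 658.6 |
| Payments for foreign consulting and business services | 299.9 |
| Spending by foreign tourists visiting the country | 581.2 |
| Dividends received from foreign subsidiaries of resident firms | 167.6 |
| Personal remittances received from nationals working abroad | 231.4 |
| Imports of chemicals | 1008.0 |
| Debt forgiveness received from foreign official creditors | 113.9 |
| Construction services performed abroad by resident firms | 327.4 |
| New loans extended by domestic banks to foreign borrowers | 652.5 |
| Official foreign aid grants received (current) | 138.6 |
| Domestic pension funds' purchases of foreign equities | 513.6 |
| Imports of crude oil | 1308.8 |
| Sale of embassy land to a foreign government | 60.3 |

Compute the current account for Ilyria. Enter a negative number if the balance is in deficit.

Goods: -1308.8 - 1008.0 = -2316.8
Services: 658.6 + 581.2 - 299.9 + 327.4 = 1267.3
Primary income: 167.6
Secondary income: 231.4 + 138.6 = 370.0
Current account = (-2316.8) + 1267.3 + 167.6 + 370.0 = -511.9
(Excluded from the current account — capital account: debt forgiveness received from foreign official creditors 113.9, sale of embassy land to a foreign government 60.3; financial account: new loans extended by domestic banks to foreign borrowers 652.5, domestic pension funds' purchases of foreign equities 513.6.)

-511.9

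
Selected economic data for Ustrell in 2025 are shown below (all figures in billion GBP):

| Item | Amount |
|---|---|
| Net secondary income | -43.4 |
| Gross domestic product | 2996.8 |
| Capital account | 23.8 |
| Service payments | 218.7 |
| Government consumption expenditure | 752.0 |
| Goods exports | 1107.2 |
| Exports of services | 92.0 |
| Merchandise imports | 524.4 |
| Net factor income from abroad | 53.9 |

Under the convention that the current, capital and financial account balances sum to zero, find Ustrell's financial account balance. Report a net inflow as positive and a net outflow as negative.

Goods balance = 1107.2 - 524.4 = 582.8
Services balance = 92.0 - 218.7 = -126.7
Trade balance (goods + services) = 582.8 + (-126.7) = 456.1
Net primary income = 53.9
Net secondary income = -43.4
Current account = 456.1 + 53.9 + (-43.4) = 466.6
Financial account = -(466.6 + 23.8) = -490.4

-490.4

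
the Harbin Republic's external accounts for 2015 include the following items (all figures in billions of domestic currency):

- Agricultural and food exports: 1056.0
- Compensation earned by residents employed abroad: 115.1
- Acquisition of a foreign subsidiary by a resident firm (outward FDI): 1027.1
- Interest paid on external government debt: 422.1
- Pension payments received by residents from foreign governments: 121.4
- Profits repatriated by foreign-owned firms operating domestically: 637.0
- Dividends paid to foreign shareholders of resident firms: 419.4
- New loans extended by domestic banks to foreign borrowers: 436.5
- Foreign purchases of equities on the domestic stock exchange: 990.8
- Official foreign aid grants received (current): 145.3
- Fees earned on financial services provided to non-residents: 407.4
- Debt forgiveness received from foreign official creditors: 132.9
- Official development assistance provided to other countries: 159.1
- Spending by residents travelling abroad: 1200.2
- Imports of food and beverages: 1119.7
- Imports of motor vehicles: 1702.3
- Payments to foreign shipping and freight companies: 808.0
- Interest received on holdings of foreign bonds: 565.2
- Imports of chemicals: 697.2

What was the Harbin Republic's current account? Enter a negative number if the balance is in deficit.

-4754.6

Goods: 1056.0 - 697.2 - 1119.7 - 1702.3 = -2463.2
Services: -1200.2 - 808.0 + 407.4 = -1600.8
Primary income: -419.4 + 115.1 - 422.1 - 637.0 + 565.2 = -798.2
Secondary income: 145.3 - 159.1 + 121.4 = 107.6
Current account = (-2463.2) + (-1600.8) + (-798.2) + 107.6 = -4754.6
(Excluded from the current account — financial account: acquisition of a foreign subsidiary by a resident firm (outward FDI) 1027.1, new loans extended by domestic banks to foreign borrowers 436.5, foreign purchases of equities on the domestic stock exchange 990.8; capital account: debt forgiveness received from foreign official creditors 132.9.)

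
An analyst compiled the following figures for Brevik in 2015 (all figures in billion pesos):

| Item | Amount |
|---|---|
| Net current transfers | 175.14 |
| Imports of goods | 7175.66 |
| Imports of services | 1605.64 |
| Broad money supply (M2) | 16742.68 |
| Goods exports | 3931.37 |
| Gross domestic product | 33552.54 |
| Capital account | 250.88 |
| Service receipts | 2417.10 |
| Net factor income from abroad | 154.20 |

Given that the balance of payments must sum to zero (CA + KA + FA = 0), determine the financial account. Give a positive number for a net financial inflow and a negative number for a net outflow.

1852.61

Goods balance = 3931.37 - 7175.66 = -3244.29
Services balance = 2417.10 - 1605.64 = 811.46
Trade balance (goods + services) = -3244.29 + 811.46 = -2432.83
Net primary income = 154.20
Net secondary income = 175.14
Current account = -2432.83 + 154.20 + 175.14 = -2103.49
Financial account = -(-2103.49 + 250.88) = 1852.61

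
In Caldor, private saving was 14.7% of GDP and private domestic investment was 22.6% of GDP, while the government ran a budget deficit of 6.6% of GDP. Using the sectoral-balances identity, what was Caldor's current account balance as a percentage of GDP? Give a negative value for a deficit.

-14.5

By the sectoral-balances identity, CA = (S_private - I) + (T - G).
Private balance = 14.7 - 22.6 = -7.9
Government balance (T - G) = -6.6
CA = -7.9 + (-6.6) = -14.5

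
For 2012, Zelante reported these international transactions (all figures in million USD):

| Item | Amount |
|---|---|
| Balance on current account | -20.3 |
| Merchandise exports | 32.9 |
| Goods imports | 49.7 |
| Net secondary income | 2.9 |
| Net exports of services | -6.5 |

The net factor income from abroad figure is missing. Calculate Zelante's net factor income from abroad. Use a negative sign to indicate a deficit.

0.1

Current account = goods balance + services balance + net primary income + net secondary income
Sum of the known components = -20.4
Net factor income from abroad = CA - (known components) = -20.3 - (-20.4) = 0.1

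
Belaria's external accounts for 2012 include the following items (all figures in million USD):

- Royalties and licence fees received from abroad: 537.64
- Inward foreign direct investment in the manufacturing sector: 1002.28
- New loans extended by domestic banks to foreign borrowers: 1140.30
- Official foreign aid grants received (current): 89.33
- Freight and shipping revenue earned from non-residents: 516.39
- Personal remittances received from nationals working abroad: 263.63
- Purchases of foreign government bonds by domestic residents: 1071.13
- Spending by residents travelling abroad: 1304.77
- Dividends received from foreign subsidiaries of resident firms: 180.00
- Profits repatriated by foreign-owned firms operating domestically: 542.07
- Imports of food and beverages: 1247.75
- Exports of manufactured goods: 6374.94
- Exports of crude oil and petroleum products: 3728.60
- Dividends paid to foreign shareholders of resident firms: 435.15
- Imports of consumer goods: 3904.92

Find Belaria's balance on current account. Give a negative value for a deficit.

Goods: 3728.60 + 6374.94 - 1247.75 - 3904.92 = 4950.87
Services: 516.39 - 1304.77 + 537.64 = -250.74
Primary income: 180.00 - 542.07 - 435.15 = -797.22
Secondary income: 263.63 + 89.33 = 352.96
Current account = 4950.87 + (-250.74) + (-797.22) + 352.96 = 4255.87
(Excluded from the current account — financial account: inward foreign direct investment in the manufacturing sector 1002.28, new loans extended by domestic banks to foreign borrowers 1140.30, purchases of foreign government bonds by domestic residents 1071.13.)

4255.87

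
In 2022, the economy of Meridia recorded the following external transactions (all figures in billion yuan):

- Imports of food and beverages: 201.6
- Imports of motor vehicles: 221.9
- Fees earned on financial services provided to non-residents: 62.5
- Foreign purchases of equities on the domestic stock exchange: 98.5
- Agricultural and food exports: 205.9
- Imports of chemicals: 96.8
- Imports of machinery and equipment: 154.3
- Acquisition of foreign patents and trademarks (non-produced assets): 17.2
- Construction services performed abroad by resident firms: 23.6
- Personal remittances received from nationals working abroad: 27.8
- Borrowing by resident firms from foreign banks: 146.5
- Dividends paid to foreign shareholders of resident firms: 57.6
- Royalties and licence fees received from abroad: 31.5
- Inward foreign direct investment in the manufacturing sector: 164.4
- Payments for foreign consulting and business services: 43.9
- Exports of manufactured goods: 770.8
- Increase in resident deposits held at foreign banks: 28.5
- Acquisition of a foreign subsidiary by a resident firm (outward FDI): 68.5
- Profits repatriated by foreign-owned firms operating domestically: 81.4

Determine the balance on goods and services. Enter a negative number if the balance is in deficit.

Goods: -154.3 - 221.9 + 770.8 + 205.9 - 201.6 - 96.8 = 302.1
Services: 23.6 + 62.5 - 43.9 + 31.5 = 73.7
Trade balance = 302.1 + 73.7 = 375.8
(Excluded from the trade balance — financial account: foreign purchases of equities on the domestic stock exchange 98.5, borrowing by resident firms from foreign banks 146.5, inward foreign direct investment in the manufacturing sector 164.4, increase in resident deposits held at foreign banks 28.5, acquisition of a foreign subsidiary by a resident firm (outward FDI) 68.5; capital account: acquisition of foreign patents and trademarks (non-produced assets) 17.2; secondary income: personal remittances received from nationals working abroad 27.8; primary income: dividends paid to foreign shareholders of resident firms 57.6, profits repatriated by foreign-owned firms operating domestically 81.4.)

375.8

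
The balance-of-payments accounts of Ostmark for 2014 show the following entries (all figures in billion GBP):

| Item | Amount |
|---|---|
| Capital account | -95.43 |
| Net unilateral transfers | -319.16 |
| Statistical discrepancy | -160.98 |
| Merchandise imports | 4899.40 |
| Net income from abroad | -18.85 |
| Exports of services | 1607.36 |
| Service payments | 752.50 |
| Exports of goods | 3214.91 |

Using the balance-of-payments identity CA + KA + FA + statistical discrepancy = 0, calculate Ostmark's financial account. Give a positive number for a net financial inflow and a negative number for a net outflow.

1424.05

Goods balance = 3214.91 - 4899.40 = -1684.49
Services balance = 1607.36 - 752.50 = 854.86
Trade balance (goods + services) = -1684.49 + 854.86 = -829.63
Net primary income = -18.85
Net secondary income = -319.16
Current account = -829.63 + (-18.85) + (-319.16) = -1167.64
Financial account = -(-1167.64 + (-95.43) + (-160.98)) = 1424.05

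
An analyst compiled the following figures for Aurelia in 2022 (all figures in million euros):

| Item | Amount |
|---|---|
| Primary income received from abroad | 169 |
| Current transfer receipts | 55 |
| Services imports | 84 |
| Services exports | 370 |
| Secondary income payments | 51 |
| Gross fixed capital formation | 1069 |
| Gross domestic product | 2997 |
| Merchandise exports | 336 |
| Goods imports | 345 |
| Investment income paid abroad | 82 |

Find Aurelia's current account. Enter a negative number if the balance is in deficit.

368

Goods balance = 336 - 345 = -9
Services balance = 370 - 84 = 286
Trade balance (goods + services) = -9 + 286 = 277
Net primary income = 169 - 82 = 87
Net secondary income = 55 - 51 = 4
Current account = 277 + 87 + 4 = 368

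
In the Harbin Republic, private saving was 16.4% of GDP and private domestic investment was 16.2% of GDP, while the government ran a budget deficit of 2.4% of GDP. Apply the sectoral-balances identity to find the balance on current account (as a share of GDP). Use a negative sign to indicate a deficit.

-2.2

By the sectoral-balances identity, CA = (S_private - I) + (T - G).
Private balance = 16.4 - 16.2 = 0.2
Government balance (T - G) = -2.4
CA = 0.2 + (-2.4) = -2.2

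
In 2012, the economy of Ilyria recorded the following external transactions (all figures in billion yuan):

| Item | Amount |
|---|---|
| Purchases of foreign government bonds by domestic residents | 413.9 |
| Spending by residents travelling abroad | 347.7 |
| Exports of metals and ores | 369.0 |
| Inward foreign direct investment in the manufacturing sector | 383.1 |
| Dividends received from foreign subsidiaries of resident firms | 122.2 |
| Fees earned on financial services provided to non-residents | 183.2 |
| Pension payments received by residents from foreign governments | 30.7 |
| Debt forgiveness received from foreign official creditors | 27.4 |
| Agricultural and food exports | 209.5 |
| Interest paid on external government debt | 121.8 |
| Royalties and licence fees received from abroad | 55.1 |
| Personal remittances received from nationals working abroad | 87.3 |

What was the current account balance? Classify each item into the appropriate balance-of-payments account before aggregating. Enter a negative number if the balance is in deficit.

587.5

Goods: 209.5 + 369.0 = 578.5
Services: 183.2 + 55.1 - 347.7 = -109.4
Primary income: 122.2 - 121.8 = 0.4
Secondary income: 87.3 + 30.7 = 118.0
Current account = 578.5 + (-109.4) + 0.4 + 118.0 = 587.5
(Excluded from the current account — financial account: purchases of foreign government bonds by domestic residents 413.9, inward foreign direct investment in the manufacturing sector 383.1; capital account: debt forgiveness received from foreign official creditors 27.4.)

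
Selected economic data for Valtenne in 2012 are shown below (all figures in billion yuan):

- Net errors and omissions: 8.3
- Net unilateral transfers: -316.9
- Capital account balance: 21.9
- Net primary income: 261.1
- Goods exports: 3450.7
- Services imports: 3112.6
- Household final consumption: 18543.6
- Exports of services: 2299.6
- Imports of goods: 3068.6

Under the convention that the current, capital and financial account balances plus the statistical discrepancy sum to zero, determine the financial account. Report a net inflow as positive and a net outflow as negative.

456.5

Goods balance = 3450.7 - 3068.6 = 382.1
Services balance = 2299.6 - 3112.6 = -813.0
Trade balance (goods + services) = 382.1 + (-813.0) = -430.9
Net primary income = 261.1
Net secondary income = -316.9
Current account = -430.9 + 261.1 + (-316.9) = -486.7
Financial account = -(-486.7 + 21.9 + 8.3) = 456.5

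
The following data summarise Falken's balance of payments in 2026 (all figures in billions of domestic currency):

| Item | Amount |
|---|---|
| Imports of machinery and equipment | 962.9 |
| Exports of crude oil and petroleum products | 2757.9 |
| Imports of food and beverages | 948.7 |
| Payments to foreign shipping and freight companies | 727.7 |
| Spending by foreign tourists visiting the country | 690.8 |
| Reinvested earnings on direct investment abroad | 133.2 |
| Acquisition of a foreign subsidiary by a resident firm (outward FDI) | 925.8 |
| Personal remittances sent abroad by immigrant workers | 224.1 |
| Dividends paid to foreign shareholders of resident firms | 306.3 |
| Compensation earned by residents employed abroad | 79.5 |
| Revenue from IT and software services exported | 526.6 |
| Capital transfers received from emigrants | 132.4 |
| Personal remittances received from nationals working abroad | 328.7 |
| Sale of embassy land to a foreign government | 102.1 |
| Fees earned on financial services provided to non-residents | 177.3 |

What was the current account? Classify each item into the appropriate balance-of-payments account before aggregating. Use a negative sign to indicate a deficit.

Goods: 2757.9 - 948.7 - 962.9 = 846.3
Services: 177.3 + 690.8 + 526.6 - 727.7 = 667.0
Primary income: -306.3 + 133.2 + 79.5 = -93.6
Secondary income: -224.1 + 328.7 = 104.6
Current account = 846.3 + 667.0 + (-93.6) + 104.6 = 1524.3
(Excluded from the current account — financial account: acquisition of a foreign subsidiary by a resident firm (outward FDI) 925.8; capital account: capital transfers received from emigrants 132.4, sale of embassy land to a foreign government 102.1.)

1524.3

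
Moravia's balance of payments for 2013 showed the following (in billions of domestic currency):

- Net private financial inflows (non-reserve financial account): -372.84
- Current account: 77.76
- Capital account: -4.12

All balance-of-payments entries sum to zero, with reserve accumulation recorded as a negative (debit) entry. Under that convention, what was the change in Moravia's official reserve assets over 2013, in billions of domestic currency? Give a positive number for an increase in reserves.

Official reserve transactions balance = -(77.76 + (-4.12) + (-372.84)) = 299.20
An accumulation of reserves is recorded as a debit (negative entry), so the change in the stock of reserves is the negative of that balance.
Change in official reserves = -(299.20) = -299.20

-299.20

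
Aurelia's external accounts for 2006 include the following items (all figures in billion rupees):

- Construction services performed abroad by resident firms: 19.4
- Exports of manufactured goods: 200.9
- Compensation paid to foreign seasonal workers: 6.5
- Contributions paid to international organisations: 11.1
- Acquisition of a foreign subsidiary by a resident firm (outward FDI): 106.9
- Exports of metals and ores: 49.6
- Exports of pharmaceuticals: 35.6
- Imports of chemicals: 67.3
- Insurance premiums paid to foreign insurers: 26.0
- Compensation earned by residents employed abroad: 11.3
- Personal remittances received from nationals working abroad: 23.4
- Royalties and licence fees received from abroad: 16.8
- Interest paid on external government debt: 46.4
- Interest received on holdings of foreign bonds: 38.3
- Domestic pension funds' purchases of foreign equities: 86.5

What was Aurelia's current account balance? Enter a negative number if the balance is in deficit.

Goods: -67.3 + 49.6 + 35.6 + 200.9 = 218.8
Services: -26.0 + 19.4 + 16.8 = 10.2
Primary income: -46.4 + 11.3 + 38.3 - 6.5 = -3.3
Secondary income: -11.1 + 23.4 = 12.3
Current account = 218.8 + 10.2 + (-3.3) + 12.3 = 238.0
(Excluded from the current account — financial account: acquisition of a foreign subsidiary by a resident firm (outward FDI) 106.9, domestic pension funds' purchases of foreign equities 86.5.)

238.0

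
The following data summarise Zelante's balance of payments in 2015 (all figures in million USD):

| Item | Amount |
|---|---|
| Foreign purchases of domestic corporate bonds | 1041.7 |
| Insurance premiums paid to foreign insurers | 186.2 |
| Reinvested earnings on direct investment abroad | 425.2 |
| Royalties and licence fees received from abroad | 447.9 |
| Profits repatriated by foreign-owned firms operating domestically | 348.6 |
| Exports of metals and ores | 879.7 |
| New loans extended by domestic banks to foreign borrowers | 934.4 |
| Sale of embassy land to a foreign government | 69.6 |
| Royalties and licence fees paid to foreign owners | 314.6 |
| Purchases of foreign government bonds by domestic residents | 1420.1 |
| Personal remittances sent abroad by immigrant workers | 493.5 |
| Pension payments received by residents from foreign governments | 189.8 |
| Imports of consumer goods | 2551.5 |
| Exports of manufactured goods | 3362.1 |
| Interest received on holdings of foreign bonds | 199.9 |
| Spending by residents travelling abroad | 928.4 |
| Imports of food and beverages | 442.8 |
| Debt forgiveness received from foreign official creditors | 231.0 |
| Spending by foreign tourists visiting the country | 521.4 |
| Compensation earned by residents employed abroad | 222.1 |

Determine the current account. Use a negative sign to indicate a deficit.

982.5

Goods: -2551.5 + 879.7 + 3362.1 - 442.8 = 1247.5
Services: -928.4 + 447.9 - 186.2 + 521.4 - 314.6 = -459.9
Primary income: 199.9 - 348.6 + 222.1 + 425.2 = 498.6
Secondary income: 189.8 - 493.5 = -303.7
Current account = 1247.5 + (-459.9) + 498.6 + (-303.7) = 982.5
(Excluded from the current account — financial account: foreign purchases of domestic corporate bonds 1041.7, new loans extended by domestic banks to foreign borrowers 934.4, purchases of foreign government bonds by domestic residents 1420.1; capital account: sale of embassy land to a foreign government 69.6, debt forgiveness received from foreign official creditors 231.0.)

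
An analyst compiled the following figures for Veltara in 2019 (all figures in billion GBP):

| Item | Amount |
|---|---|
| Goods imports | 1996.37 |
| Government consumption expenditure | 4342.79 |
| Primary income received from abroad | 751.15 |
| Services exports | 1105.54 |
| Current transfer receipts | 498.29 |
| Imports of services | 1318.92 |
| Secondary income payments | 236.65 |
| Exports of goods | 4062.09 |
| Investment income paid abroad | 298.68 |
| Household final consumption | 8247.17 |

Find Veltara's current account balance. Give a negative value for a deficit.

2566.45

Goods balance = 4062.09 - 1996.37 = 2065.72
Services balance = 1105.54 - 1318.92 = -213.38
Trade balance (goods + services) = 2065.72 + (-213.38) = 1852.34
Net primary income = 751.15 - 298.68 = 452.47
Net secondary income = 498.29 - 236.65 = 261.64
Current account = 1852.34 + 452.47 + 261.64 = 2566.45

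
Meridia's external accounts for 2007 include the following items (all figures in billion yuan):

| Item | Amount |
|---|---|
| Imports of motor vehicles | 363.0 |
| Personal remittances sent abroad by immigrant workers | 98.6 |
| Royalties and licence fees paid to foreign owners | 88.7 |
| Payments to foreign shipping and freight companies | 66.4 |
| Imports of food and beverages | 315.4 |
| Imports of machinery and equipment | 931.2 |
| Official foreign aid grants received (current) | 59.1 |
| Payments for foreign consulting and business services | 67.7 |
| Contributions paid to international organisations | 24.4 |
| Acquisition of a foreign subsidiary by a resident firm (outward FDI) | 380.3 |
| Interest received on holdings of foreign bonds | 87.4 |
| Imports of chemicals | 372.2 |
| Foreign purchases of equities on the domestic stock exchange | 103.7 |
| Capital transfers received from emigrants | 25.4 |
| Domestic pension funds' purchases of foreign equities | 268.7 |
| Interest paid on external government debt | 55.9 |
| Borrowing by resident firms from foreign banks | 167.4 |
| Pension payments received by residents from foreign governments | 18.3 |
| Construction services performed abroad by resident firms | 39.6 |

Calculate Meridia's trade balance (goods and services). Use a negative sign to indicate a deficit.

-2165.0

Goods: -931.2 - 363.0 - 372.2 - 315.4 = -1981.8
Services: -66.4 + 39.6 - 88.7 - 67.7 = -183.2
Trade balance = -1981.8 + (-183.2) = -2165.0
(Excluded from the trade balance — secondary income: personal remittances sent abroad by immigrant workers 98.6, official foreign aid grants received (current) 59.1, contributions paid to international organisations 24.4, pension payments received by residents from foreign governments 18.3; financial account: acquisition of a foreign subsidiary by a resident firm (outward FDI) 380.3, foreign purchases of equities on the domestic stock exchange 103.7, domestic pension funds' purchases of foreign equities 268.7, borrowing by resident firms from foreign banks 167.4; primary income: interest received on holdings of foreign bonds 87.4, interest paid on external government debt 55.9; capital account: capital transfers received from emigrants 25.4.)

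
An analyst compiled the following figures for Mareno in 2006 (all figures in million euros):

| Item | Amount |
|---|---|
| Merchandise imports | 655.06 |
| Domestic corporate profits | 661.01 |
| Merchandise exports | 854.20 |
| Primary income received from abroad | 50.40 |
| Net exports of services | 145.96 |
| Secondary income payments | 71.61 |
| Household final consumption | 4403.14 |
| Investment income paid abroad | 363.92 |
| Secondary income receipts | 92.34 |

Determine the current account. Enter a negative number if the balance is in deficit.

52.31

Goods balance = 854.20 - 655.06 = 199.14
Services balance = 145.96
Trade balance (goods + services) = 199.14 + 145.96 = 345.10
Net primary income = 50.40 - 363.92 = -313.52
Net secondary income = 92.34 - 71.61 = 20.73
Current account = 345.10 + (-313.52) + 20.73 = 52.31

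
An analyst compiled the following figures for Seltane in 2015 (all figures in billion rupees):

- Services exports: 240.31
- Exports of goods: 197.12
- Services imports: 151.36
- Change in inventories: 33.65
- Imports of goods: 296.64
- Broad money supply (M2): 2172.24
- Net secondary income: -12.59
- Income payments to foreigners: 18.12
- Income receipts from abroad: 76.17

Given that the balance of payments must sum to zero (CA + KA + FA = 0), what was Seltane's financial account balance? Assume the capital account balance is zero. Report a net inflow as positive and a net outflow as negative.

-34.89

Goods balance = 197.12 - 296.64 = -99.52
Services balance = 240.31 - 151.36 = 88.95
Trade balance (goods + services) = -99.52 + 88.95 = -10.57
Net primary income = 76.17 - 18.12 = 58.05
Net secondary income = -12.59
Current account = -10.57 + 58.05 + (-12.59) = 34.89
Financial account = -(34.89) = -34.89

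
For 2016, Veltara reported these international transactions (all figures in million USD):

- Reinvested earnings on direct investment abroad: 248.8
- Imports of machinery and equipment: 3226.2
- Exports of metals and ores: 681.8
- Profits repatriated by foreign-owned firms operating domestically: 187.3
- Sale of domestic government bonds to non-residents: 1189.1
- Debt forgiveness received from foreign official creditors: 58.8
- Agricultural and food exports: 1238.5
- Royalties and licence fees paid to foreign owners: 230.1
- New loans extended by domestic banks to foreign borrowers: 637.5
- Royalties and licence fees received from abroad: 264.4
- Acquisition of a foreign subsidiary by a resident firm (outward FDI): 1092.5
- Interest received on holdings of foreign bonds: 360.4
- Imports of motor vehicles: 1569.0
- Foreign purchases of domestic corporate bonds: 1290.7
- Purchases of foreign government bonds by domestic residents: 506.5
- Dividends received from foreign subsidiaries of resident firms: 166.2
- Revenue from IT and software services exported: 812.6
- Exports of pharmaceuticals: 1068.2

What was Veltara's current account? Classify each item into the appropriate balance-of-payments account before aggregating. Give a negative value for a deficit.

Goods: 1238.5 + 681.8 - 1569.0 + 1068.2 - 3226.2 = -1806.7
Services: 264.4 - 230.1 + 812.6 = 846.9
Primary income: 248.8 + 360.4 - 187.3 + 166.2 = 588.1
Current account = (-1806.7) + 846.9 + 588.1 = -371.7
(Excluded from the current account — financial account: sale of domestic government bonds to non-residents 1189.1, new loans extended by domestic banks to foreign borrowers 637.5, acquisition of a foreign subsidiary by a resident firm (outward FDI) 1092.5, foreign purchases of domestic corporate bonds 1290.7, purchases of foreign government bonds by domestic residents 506.5; capital account: debt forgiveness received from foreign official creditors 58.8.)

-371.7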